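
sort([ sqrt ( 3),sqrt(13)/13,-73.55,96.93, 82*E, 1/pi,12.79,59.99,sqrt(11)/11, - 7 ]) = [-73.55, - 7,sqrt (13)/13,  sqrt ( 11 ) /11,1/pi, sqrt( 3 ),12.79,59.99,96.93,82*E ] 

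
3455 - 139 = 3316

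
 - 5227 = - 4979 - 248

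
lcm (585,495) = 6435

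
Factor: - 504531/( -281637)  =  3^(- 3 )*19^ ( - 1 )*919^1 = 919/513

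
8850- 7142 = 1708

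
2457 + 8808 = 11265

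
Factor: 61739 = 107^1*577^1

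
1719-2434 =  - 715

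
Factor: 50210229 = 3^1*16736743^1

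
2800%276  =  40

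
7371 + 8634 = 16005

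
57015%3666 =2025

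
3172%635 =632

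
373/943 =373/943=0.40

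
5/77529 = 5/77529 = 0.00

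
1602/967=1 + 635/967 = 1.66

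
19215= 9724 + 9491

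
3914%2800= 1114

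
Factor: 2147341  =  7^1*306763^1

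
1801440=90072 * 20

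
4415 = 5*883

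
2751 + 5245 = 7996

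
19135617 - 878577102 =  - 859441485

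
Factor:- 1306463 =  - 131^1*9973^1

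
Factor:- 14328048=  - 2^4*3^1*7^1*42643^1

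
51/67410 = 17/22470 = 0.00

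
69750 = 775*90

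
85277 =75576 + 9701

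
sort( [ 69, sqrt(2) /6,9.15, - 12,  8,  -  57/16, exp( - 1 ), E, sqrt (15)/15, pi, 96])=[ - 12 , - 57/16, sqrt(2)/6,sqrt( 15 )/15, exp( - 1 ), E, pi, 8, 9.15, 69, 96 ]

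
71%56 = 15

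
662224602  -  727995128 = -65770526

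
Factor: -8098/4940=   -  2^(-1)*5^(-1 )*13^( - 1)*19^(-1) * 4049^1 = - 4049/2470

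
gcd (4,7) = 1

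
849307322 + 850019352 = 1699326674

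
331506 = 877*378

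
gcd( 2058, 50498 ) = 14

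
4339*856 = 3714184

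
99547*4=398188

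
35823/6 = 5970+1/2 = 5970.50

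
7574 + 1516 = 9090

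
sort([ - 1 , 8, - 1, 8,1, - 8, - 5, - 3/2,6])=[ - 8,-5, - 3/2, - 1, - 1, 1, 6 , 8, 8]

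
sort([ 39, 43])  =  [39,43]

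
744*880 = 654720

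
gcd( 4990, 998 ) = 998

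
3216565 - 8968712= - 5752147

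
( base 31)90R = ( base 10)8676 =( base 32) 8F4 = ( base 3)102220100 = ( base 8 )20744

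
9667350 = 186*51975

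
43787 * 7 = 306509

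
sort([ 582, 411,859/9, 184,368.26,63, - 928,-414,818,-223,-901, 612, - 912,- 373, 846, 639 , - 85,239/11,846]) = [ - 928, - 912 , - 901, - 414, -373, - 223, - 85, 239/11,63 , 859/9 , 184 , 368.26,411,582 , 612,639,  818,846, 846]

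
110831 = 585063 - 474232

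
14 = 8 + 6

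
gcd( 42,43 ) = 1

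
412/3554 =206/1777 = 0.12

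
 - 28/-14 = 2/1 = 2.00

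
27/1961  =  27/1961 = 0.01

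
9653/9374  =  9653/9374 = 1.03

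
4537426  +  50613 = 4588039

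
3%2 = 1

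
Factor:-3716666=-2^1*19^1*47^1*2081^1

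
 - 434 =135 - 569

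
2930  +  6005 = 8935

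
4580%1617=1346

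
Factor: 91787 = 263^1*349^1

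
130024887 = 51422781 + 78602106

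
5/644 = 5/644 = 0.01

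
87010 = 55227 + 31783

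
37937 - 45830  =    -  7893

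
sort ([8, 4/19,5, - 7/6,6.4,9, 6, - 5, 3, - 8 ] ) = [ - 8 ,-5,-7/6, 4/19,3,5,6,  6.4, 8,9] 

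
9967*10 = 99670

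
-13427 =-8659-4768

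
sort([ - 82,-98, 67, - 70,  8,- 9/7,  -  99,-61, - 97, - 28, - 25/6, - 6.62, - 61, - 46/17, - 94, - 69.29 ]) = [ - 99,  -  98 , - 97, - 94, - 82, - 70, - 69.29, - 61,-61, - 28, - 6.62, - 25/6, - 46/17,  -  9/7,  8,67]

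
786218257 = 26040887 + 760177370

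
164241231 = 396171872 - 231930641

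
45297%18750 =7797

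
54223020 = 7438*7290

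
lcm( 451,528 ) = 21648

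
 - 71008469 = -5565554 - 65442915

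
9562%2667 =1561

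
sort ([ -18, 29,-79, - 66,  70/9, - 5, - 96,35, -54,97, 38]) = [- 96, - 79, - 66, - 54, - 18, - 5,70/9, 29,35, 38,97]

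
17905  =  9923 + 7982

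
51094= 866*59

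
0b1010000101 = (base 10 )645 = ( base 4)22011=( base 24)12l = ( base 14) 341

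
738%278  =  182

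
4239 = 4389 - 150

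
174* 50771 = 8834154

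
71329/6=71329/6  =  11888.17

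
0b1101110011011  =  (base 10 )7067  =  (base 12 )410B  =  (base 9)10622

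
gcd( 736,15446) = 2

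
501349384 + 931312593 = 1432661977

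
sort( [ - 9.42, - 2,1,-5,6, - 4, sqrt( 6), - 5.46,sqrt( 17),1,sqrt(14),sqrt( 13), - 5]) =[ - 9.42, - 5.46,-5, - 5, - 4, - 2,  1,1,sqrt( 6),sqrt( 13),sqrt(14 ) , sqrt(17), 6 ] 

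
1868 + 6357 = 8225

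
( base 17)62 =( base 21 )4K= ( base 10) 104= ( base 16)68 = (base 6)252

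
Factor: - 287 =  - 7^1*41^1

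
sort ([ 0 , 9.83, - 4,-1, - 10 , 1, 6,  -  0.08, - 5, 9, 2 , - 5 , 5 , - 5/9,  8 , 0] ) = [-10, - 5, -5, - 4, - 1,  -  5/9, - 0.08,0,0 , 1 , 2 , 5,  6, 8 , 9,  9.83]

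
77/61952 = 7/5632=   0.00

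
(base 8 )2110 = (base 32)128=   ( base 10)1096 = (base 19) 30D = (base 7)3124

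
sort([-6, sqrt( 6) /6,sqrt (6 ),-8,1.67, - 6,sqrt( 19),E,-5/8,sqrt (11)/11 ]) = [ - 8,-6, - 6, - 5/8,sqrt (11)/11,sqrt( 6 )/6,1.67,sqrt(  6 )  ,  E,sqrt ( 19 )]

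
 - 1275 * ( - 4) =5100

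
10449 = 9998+451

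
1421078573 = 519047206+902031367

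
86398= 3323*26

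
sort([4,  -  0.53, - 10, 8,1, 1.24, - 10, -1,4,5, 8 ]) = [ - 10,-10,- 1,-0.53,1 , 1.24, 4, 4,  5, 8, 8 ]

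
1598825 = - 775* ( - 2063) 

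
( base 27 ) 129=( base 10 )792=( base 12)560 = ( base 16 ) 318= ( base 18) 280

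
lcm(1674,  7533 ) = 15066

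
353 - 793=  - 440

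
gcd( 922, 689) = 1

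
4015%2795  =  1220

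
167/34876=167/34876 = 0.00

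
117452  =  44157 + 73295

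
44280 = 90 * 492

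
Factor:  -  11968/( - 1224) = 2^3 * 3^(-2 )*11^1 = 88/9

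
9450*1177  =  11122650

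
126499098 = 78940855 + 47558243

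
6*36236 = 217416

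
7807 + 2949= 10756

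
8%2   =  0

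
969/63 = 15+ 8/21= 15.38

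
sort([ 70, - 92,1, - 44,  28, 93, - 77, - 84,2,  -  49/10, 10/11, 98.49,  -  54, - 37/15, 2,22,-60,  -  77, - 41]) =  [ - 92, - 84, - 77, - 77, - 60,  -  54, - 44 , - 41 , - 49/10, - 37/15, 10/11,1, 2,  2,22, 28,70 , 93,98.49]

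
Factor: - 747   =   - 3^2*83^1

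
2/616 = 1/308= 0.00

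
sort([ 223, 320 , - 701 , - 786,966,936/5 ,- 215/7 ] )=[ - 786, - 701, - 215/7,936/5, 223,320, 966]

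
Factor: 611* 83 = 13^1*47^1*83^1=50713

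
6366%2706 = 954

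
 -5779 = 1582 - 7361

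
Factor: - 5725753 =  - 11^1*17^1*67^1*457^1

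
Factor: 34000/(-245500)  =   - 2^2*17^1*491^(  -  1 ) = - 68/491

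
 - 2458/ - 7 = 351 + 1/7 = 351.14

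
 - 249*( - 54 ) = 13446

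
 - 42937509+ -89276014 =-132213523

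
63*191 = 12033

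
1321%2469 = 1321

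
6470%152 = 86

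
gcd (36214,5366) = 2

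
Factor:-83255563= - 191^1*435893^1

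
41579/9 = 4619 + 8/9 = 4619.89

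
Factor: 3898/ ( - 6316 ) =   -  2^(-1) * 1579^( - 1 ) * 1949^1 = - 1949/3158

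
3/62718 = 1/20906=0.00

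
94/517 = 2/11  =  0.18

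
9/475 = 9/475 = 0.02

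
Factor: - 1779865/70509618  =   - 2^( - 1 )*3^(-2) *5^1 * 31^1*11483^1*3917201^( - 1)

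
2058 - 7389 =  - 5331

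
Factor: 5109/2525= 3^1*5^ (  -  2)*13^1 * 101^( - 1 )*131^1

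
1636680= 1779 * 920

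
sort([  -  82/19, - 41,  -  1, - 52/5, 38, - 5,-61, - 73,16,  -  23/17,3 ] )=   [-73, - 61,- 41, - 52/5,  -  5,-82/19,-23/17,-1 , 3, 16, 38]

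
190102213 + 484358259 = 674460472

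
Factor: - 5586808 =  - 2^3*317^1*2203^1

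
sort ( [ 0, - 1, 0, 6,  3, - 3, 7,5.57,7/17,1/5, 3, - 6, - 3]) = [-6, - 3, - 3, - 1,  0 , 0,1/5,7/17, 3,3, 5.57,6 , 7 ]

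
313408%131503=50402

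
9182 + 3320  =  12502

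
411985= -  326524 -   -  738509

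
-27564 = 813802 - 841366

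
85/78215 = 17/15643 = 0.00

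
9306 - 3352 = 5954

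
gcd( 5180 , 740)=740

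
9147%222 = 45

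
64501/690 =93+ 331/690 =93.48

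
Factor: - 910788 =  - 2^2 *3^1*71^1*1069^1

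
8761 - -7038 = 15799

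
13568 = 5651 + 7917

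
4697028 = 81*57988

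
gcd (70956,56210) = 146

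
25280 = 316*80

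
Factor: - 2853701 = -2853701^1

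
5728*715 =4095520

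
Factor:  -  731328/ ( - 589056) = 2^( - 2)*59^( - 1)*293^1  =  293/236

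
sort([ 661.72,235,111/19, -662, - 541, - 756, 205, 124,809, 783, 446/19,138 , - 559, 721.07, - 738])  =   [ - 756, - 738,  -  662, - 559, - 541, 111/19, 446/19, 124, 138, 205, 235, 661.72, 721.07,783, 809]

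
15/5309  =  15/5309 = 0.00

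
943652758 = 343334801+600317957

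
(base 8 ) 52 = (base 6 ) 110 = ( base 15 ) 2C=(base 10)42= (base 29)1d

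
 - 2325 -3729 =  - 6054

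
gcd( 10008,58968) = 72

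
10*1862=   18620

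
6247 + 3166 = 9413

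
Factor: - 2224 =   -  2^4 *139^1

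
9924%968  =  244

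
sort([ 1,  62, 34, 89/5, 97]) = [1, 89/5, 34,62, 97] 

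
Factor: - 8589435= - 3^1*5^1*572629^1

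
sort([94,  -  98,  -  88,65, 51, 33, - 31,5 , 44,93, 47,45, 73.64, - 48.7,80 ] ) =[ - 98, - 88, - 48.7, - 31 , 5,33,44, 45, 47, 51,65, 73.64,80,93,94 ] 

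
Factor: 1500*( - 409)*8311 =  - 2^2*3^1*5^3*409^1*8311^1= - 5098798500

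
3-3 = 0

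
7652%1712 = 804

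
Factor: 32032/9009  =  2^5*3^(-2 ) = 32/9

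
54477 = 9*6053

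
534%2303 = 534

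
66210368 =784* 84452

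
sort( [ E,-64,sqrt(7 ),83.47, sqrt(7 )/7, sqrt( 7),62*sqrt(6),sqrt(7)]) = [ - 64,sqrt(7 )/7,  sqrt(7 ),sqrt( 7),sqrt( 7 ), E, 83.47,62 * sqrt( 6) ]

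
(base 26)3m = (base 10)100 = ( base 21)4G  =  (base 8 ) 144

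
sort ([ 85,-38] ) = [-38, 85] 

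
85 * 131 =11135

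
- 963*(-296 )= 285048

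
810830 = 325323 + 485507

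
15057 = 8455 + 6602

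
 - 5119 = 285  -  5404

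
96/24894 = 16/4149 = 0.00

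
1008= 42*24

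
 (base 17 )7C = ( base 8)203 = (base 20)6b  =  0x83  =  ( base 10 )131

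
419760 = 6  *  69960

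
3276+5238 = 8514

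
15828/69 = 229 + 9/23=   229.39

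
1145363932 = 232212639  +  913151293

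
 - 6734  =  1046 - 7780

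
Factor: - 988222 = - 2^1* 47^1 * 10513^1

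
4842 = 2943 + 1899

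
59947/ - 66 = - 59947/66 = - 908.29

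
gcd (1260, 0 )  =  1260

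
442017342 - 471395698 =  - 29378356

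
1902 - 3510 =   -  1608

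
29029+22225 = 51254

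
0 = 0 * 3158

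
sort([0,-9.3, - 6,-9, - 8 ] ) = [ - 9.3, - 9, - 8,  -  6,0 ] 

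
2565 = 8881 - 6316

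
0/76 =0 = 0.00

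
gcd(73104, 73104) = 73104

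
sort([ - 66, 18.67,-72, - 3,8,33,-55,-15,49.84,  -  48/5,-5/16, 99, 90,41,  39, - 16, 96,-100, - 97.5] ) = [ - 100, - 97.5,-72, - 66,  -  55, - 16  , - 15, - 48/5, - 3, - 5/16,8,18.67,33,39, 41,49.84,  90, 96, 99]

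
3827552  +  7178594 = 11006146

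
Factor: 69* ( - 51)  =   - 3^2*17^1* 23^1 = - 3519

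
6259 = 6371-112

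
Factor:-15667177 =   -  3313^1*4729^1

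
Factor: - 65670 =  -2^1*3^1*5^1*11^1*199^1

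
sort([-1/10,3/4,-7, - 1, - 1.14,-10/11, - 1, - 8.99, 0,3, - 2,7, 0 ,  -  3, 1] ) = [ - 8.99, - 7, - 3, - 2, - 1.14,-1, - 1, - 10/11 , - 1/10, 0,0, 3/4, 1,  3, 7 ]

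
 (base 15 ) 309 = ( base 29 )nh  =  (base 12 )490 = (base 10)684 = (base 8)1254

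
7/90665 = 7/90665=0.00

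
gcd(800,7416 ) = 8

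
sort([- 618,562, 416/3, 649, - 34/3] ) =[ - 618, - 34/3,416/3, 562,  649]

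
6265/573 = 10+535/573 = 10.93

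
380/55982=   190/27991 = 0.01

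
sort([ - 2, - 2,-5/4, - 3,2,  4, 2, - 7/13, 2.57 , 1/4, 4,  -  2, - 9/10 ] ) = [-3, - 2, - 2 ,  -  2,-5/4, - 9/10, - 7/13,1/4,  2, 2, 2.57, 4, 4 ]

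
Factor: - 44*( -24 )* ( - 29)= -2^5*3^1*11^1*29^1 = - 30624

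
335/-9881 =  - 335/9881 = -0.03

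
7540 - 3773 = 3767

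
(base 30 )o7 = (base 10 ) 727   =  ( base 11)601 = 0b1011010111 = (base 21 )1DD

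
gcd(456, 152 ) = 152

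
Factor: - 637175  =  -5^2*7^1*11^1*331^1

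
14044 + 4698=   18742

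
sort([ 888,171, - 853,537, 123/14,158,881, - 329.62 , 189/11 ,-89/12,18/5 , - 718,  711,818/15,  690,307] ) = [ - 853,-718, - 329.62, - 89/12,18/5, 123/14,  189/11,818/15,158, 171,  307, 537, 690, 711, 881, 888 ] 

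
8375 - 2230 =6145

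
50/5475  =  2/219  =  0.01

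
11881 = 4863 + 7018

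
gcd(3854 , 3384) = 94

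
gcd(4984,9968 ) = 4984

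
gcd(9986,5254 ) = 2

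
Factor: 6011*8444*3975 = 2^2*  3^1*5^2*53^1*2111^1*6011^1 = 201758613900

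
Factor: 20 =2^2 * 5^1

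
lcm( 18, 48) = 144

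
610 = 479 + 131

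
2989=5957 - 2968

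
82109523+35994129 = 118103652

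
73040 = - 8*( - 9130 ) 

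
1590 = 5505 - 3915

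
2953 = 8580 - 5627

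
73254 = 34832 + 38422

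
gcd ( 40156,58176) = 4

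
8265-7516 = 749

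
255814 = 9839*26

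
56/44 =14/11= 1.27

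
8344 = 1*8344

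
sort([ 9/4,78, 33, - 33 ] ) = [ - 33,9/4, 33,78]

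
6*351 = 2106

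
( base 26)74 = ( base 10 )186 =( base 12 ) 136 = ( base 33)5L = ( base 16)BA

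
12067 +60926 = 72993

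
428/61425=428/61425 = 0.01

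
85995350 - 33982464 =52012886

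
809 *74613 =60361917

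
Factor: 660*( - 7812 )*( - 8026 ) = 2^5*3^3*5^1*7^1 * 11^1*31^1  *  4013^1 = 41381413920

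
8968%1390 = 628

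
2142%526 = 38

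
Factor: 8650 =2^1*5^2*173^1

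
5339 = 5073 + 266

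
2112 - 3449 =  - 1337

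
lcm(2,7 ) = 14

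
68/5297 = 68/5297 = 0.01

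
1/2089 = 1/2089 = 0.00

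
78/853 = 78/853 = 0.09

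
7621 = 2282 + 5339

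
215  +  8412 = 8627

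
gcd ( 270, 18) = 18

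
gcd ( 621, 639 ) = 9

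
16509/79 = 208+77/79  =  208.97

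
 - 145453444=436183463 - 581636907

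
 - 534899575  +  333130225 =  - 201769350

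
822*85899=70608978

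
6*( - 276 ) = -1656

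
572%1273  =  572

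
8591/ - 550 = -781/50=-  15.62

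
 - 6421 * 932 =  - 5984372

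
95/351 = 95/351 = 0.27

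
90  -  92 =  - 2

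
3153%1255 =643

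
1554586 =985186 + 569400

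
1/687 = 1/687 = 0.00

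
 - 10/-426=5/213=0.02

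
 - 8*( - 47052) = 376416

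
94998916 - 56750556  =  38248360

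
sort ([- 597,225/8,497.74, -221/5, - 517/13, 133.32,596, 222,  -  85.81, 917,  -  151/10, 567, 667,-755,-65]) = [ - 755, - 597, - 85.81, - 65, - 221/5,  -  517/13,  -  151/10, 225/8, 133.32, 222,  497.74, 567,596, 667,917]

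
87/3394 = 87/3394=0.03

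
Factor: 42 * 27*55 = 2^1*3^4*5^1 * 7^1*11^1=   62370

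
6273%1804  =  861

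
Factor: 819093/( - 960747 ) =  - 273031/320249 =- 11^1*293^( - 1 )*1093^( - 1) * 24821^1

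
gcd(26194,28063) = 7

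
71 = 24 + 47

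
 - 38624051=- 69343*557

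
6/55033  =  6/55033  =  0.00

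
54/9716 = 27/4858 = 0.01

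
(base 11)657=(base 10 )788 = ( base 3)1002012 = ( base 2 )1100010100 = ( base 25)16d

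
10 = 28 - 18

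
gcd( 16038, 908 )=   2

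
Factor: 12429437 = 41^1*303157^1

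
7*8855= 61985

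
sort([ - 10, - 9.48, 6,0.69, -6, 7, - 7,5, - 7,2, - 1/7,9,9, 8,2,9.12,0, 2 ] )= [ - 10, - 9.48, - 7,  -  7, - 6, - 1/7,0 , 0.69, 2, 2, 2,5,6 , 7,  8,9,  9,9.12 ] 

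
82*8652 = 709464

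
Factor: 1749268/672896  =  437317/168224 = 2^( - 5)*7^( - 1)*31^1*751^( - 1)*14107^1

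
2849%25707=2849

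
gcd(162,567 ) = 81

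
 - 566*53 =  - 29998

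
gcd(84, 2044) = 28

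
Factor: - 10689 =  - 3^1 * 7^1 * 509^1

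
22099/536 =41+ 123/536 = 41.23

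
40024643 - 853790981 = -813766338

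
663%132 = 3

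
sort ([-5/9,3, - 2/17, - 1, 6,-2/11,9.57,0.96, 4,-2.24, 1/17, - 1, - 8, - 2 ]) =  [ - 8, - 2.24, -2, - 1, - 1,-5/9, - 2/11, - 2/17,1/17,0.96,3 , 4, 6, 9.57] 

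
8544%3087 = 2370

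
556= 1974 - 1418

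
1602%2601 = 1602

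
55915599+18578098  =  74493697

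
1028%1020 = 8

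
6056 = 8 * 757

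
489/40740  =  163/13580 =0.01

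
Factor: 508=2^2*127^1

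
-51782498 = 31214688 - 82997186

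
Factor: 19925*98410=1960819250 = 2^1*5^3*13^1*757^1*797^1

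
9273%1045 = 913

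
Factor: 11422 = 2^1*5711^1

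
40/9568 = 5/1196 = 0.00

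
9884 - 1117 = 8767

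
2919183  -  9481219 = - 6562036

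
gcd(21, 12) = 3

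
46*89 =4094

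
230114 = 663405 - 433291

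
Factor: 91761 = 3^1*73^1*419^1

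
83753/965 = 83753/965 = 86.79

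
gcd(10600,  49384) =8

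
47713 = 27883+19830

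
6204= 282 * 22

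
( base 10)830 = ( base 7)2264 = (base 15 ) 3a5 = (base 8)1476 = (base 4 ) 30332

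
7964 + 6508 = 14472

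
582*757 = 440574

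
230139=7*32877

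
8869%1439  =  235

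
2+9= 11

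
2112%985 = 142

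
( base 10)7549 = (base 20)IH9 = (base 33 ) 6UP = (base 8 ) 16575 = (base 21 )h2a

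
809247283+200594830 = 1009842113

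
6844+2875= 9719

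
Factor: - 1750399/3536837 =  - 7^1 * 250057^1*3536837^( - 1)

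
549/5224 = 549/5224 = 0.11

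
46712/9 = 46712/9 = 5190.22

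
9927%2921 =1164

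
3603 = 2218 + 1385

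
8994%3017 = 2960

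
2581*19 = 49039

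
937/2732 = 937/2732 = 0.34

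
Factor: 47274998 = 2^1 * 1471^1*16069^1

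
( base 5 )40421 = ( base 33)2D4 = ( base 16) A33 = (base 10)2611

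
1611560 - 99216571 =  - 97605011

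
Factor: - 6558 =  - 2^1 * 3^1 * 1093^1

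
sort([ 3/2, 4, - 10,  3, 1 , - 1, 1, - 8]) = [ - 10, - 8,-1, 1, 1, 3/2,3, 4] 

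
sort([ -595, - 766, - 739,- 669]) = [ - 766,-739, - 669, - 595 ]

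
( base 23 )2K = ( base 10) 66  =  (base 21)33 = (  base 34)1W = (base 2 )1000010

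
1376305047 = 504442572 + 871862475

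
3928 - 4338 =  - 410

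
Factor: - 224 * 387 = -86688 = - 2^5*3^2*7^1*43^1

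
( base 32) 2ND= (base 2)101011101101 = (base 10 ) 2797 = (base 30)337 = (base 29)39D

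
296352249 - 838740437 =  - 542388188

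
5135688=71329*72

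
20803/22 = 20803/22 = 945.59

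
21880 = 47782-25902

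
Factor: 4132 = 2^2 * 1033^1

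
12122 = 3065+9057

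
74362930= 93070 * 799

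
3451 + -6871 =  - 3420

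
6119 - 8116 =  - 1997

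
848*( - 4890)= - 4146720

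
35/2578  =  35/2578 = 0.01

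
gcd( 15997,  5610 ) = 17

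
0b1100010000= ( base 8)1420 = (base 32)og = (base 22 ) 1de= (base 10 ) 784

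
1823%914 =909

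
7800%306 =150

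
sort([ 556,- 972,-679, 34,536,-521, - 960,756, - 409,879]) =[ - 972,- 960,- 679, - 521,- 409,34,  536, 556, 756,879 ] 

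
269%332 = 269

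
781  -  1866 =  - 1085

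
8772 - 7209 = 1563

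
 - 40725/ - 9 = 4525 + 0/1 = 4525.00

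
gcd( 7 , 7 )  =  7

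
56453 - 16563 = 39890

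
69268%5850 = 4918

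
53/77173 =53/77173 =0.00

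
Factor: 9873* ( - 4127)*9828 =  - 2^2*3^5*7^1*13^1*1097^1*4127^1 = -400450420188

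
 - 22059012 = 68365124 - 90424136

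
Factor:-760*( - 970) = 737200=2^4*5^2 *19^1*97^1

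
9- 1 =8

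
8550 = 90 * 95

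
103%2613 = 103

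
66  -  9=57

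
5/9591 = 5/9591 = 0.00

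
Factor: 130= 2^1*5^1*13^1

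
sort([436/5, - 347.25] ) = [ - 347.25,436/5]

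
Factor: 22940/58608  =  2^(-2)*3^( - 2)*5^1*  11^( - 1 ) *31^1 = 155/396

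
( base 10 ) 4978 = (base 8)11562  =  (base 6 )35014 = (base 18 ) f6a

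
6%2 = 0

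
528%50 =28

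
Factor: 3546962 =2^1*59^1*30059^1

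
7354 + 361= 7715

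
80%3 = 2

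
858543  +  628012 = 1486555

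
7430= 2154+5276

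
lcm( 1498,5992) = 5992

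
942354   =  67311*14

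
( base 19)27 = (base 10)45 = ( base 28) 1h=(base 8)55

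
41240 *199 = 8206760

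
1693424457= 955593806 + 737830651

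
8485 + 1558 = 10043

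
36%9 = 0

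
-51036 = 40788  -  91824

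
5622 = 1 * 5622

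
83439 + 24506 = 107945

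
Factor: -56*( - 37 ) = 2072 = 2^3*7^1 * 37^1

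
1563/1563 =1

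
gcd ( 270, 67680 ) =90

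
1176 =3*392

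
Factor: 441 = 3^2*7^2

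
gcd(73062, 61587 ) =27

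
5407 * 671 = 3628097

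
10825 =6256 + 4569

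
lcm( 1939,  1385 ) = 9695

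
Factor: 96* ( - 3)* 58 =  - 16704 = - 2^6* 3^2*29^1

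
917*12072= 11070024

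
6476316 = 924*7009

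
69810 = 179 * 390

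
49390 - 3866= 45524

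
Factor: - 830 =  - 2^1*5^1*83^1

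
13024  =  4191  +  8833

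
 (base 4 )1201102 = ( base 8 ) 14122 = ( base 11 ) 4750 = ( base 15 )1ca1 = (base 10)6226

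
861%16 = 13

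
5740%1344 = 364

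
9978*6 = 59868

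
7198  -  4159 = 3039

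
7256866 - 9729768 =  - 2472902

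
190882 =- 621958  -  -812840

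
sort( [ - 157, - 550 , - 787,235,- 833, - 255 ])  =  [ - 833, - 787, - 550, - 255, - 157, 235] 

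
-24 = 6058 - 6082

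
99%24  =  3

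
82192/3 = 82192/3 = 27397.33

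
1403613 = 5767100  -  4363487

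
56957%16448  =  7613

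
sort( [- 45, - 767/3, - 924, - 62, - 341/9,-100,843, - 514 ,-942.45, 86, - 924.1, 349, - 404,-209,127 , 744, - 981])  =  [  -  981, - 942.45, - 924.1,-924,- 514 ,  -  404, - 767/3, - 209 ,  -  100,-62, - 45, - 341/9,86,127,349, 744, 843 ] 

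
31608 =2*15804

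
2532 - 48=2484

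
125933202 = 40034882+85898320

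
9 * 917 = 8253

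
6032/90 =67 +1/45 = 67.02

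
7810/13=7810/13=   600.77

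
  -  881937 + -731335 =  - 1613272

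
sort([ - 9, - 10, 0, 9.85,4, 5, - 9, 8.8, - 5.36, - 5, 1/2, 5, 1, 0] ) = [-10, - 9,-9, - 5.36, -5 , 0,  0, 1/2, 1, 4,  5 , 5, 8.8, 9.85] 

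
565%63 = 61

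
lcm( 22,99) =198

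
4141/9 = 460+1/9 = 460.11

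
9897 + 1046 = 10943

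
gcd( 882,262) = 2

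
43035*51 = 2194785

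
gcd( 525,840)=105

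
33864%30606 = 3258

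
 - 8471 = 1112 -9583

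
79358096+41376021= 120734117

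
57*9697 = 552729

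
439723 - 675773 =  - 236050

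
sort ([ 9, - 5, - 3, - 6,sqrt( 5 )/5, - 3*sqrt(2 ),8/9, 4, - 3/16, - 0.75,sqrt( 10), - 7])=[ - 7, - 6,-5, - 3*sqrt( 2), - 3, - 0.75,-3/16,sqrt(5) /5,8/9,sqrt( 10), 4,9 ] 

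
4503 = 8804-4301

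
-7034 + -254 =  - 7288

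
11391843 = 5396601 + 5995242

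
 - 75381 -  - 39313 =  - 36068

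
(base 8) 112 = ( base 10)74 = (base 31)2c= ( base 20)3e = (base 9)82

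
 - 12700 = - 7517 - 5183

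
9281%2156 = 657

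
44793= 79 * 567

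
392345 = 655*599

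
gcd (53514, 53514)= 53514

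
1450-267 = 1183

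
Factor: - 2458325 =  - 5^2*107^1*919^1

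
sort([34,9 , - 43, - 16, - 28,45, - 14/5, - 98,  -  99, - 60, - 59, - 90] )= [-99,-98, - 90, - 60, - 59, - 43,-28,-16 ,-14/5,9, 34,45]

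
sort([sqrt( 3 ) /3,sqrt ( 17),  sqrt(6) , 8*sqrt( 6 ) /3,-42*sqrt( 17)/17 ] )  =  [ - 42*sqrt( 17)/17  ,  sqrt ( 3) /3, sqrt(6),sqrt ( 17),8*sqrt(6 ) /3 ]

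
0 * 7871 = 0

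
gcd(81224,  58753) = 1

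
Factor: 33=3^1 * 11^1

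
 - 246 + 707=461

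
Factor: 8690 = 2^1*5^1*11^1* 79^1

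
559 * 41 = 22919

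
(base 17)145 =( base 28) cq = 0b101101010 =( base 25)EC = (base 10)362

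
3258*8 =26064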